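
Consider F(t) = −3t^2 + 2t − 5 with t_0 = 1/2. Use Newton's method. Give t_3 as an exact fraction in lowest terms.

−890107/2464880

F'(t) = −6t + 2.
F(1/2) = −19/4, F'(1/2) = −1, so t_1 = (1/2) − (−19/4)/(−1) = −17/4.
F(−17/4) = −1083/16, F'(−17/4) = 55/2, so t_2 = (−17/4) − (−1083/16)/(55/2) = −787/440.
F(−787/440) = −3518667/193600, F'(−787/440) = 2801/220, so t_3 = (−787/440) − (−3518667/193600)/(2801/220) = −890107/2464880.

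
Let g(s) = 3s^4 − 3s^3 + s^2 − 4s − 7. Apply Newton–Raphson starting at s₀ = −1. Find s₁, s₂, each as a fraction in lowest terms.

g'(s) = 12s^3 − 9s^2 + 2s − 4.
g(−1) = 4, g'(−1) = −27, so s₁ = (−1) − 4/(−27) = −23/27.
g(−23/27) = 100480/177147, g'(−23/27) = −128939/6561, so s₂ = (−23/27) − (100480/177147)/(−128939/6561) = −955039/1160451.

s₁ = −23/27, s₂ = −955039/1160451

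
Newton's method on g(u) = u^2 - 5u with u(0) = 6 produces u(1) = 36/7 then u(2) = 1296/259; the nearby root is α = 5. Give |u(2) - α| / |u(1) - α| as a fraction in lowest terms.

u(1) - α = 36/7 - 5 = 1/7, so |u(1) - α| = 1/7.
u(2) - α = 1296/259 - 5 = 1/259, so |u(2) - α| = 1/259.
Ratio = (1/259) / (1/7) = 1/37.

1/37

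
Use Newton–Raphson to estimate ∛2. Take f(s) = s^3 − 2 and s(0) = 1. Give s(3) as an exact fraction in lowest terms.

1126819/894348

f'(s) = 3s^2.
f(1) = −1, f'(1) = 3, so s(1) = 1 − (−1)/3 = 4/3.
f(4/3) = 10/27, f'(4/3) = 16/3, so s(2) = (4/3) − (10/27)/(16/3) = 91/72.
f(91/72) = 7075/373248, f'(91/72) = 8281/1728, so s(3) = (91/72) − (7075/373248)/(8281/1728) = 1126819/894348.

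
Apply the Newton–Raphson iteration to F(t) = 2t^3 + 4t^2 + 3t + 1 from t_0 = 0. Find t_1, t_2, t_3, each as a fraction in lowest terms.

F'(t) = 6t^2 + 8t + 3.
F(0) = 1, F'(0) = 3, so t_1 = 0 - 1/3 = -1/3.
F(-1/3) = 10/27, F'(-1/3) = 1, so t_2 = (-1/3) - (10/27)/1 = -19/27.
F(-19/27) = 3400/19683, F'(-19/27) = 83/243, so t_3 = (-19/27) - (3400/19683)/(83/243) = -8131/6723.

t_1 = -1/3, t_2 = -19/27, t_3 = -8131/6723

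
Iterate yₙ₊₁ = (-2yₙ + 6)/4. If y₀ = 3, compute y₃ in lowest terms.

y₁ = (-2·3 + 6)/4 = 0.
y₂ = (-2·0 + 6)/4 = 3/2.
y₃ = (-2·(3/2) + 6)/4 = 3/4.

3/4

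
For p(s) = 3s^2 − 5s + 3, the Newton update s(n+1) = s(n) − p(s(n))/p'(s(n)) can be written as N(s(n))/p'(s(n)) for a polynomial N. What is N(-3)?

p'(s) = 6s − 5.
N(s) = s·p'(s) − p(s) = s·(6s − 5) − (3s^2 − 5s + 3) = 3s^2 − 3.
N(-3) = 24.

24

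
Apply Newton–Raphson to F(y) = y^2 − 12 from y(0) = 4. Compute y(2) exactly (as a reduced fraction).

F'(y) = 2y.
F(4) = 4, F'(4) = 8, so y(1) = 4 − 4/8 = 7/2.
F(7/2) = 1/4, F'(7/2) = 7, so y(2) = (7/2) − (1/4)/7 = 97/28.

97/28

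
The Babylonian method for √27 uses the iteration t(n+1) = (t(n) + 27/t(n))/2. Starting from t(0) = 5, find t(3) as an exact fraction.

3650401/702520

t(1) = (5 + 27/5)/2 = 26/5.
t(2) = (26/5 + 27/(26/5))/2 = 1351/260.
t(3) = (1351/260 + 27/(1351/260))/2 = 3650401/702520.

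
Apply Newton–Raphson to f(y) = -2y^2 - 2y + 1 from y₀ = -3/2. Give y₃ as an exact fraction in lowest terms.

-29681/21728

f'(y) = -4y - 2.
f(-3/2) = -1/2, f'(-3/2) = 4, so y₁ = (-3/2) - (-1/2)/4 = -11/8.
f(-11/8) = -1/32, f'(-11/8) = 7/2, so y₂ = (-11/8) - (-1/32)/(7/2) = -153/112.
f(-153/112) = -1/6272, f'(-153/112) = 97/28, so y₃ = (-153/112) - (-1/6272)/(97/28) = -29681/21728.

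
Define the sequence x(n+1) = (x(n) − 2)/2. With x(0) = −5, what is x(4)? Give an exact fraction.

x(1) = ((−5) − 2)/2 = −7/2.
x(2) = ((−7/2) − 2)/2 = −11/4.
x(3) = ((−11/4) − 2)/2 = −19/8.
x(4) = ((−19/8) − 2)/2 = −35/16.

−35/16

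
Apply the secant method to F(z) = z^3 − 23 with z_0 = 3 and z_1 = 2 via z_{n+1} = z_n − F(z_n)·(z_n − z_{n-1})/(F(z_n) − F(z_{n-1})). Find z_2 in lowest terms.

53/19

F(3) = 4, F(2) = −15. z_2 = 2 − (−15)·(2 − 3)/((−15) − 4) = 53/19.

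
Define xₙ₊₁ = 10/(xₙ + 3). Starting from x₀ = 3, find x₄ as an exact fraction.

180/89

x₁ = 10/(3 + 3) = 5/3.
x₂ = 10/(5/3 + 3) = 15/7.
x₃ = 10/(15/7 + 3) = 35/18.
x₄ = 10/(35/18 + 3) = 180/89.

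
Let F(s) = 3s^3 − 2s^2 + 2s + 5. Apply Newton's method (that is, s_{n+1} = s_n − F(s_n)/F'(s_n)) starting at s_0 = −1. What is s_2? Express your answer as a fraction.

F'(s) = 9s^2 − 4s + 2.
F(−1) = −2, F'(−1) = 15, so s_1 = (−1) − (−2)/15 = −13/15.
F(−13/15) = −212/1125, F'(−13/15) = 917/75, so s_2 = (−13/15) − (−212/1125)/(917/75) = −3903/4585.

−3903/4585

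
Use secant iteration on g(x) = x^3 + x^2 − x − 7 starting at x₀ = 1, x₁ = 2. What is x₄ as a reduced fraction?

g(1) = −6, g(2) = 3. x₂ = 2 − 3·(2 − 1)/(3 − (−6)) = 5/3.
g(2) = 3, g(5/3) = −34/27. x₃ = (5/3) − (−34/27)·((5/3) − 2)/((−34/27) − 3) = 203/115.
g(5/3) = −34/27, g(203/115) = −226338/1520875. x₄ = (203/115) − (−226338/1520875)·((203/115) − (5/3))/((−226338/1520875) − (−34/27)) = 1192555/670568.

1192555/670568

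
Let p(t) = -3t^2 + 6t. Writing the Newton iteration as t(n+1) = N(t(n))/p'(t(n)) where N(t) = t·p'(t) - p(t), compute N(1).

p'(t) = -6t + 6.
N(t) = t·p'(t) - p(t) = t·(-6t + 6) - (-3t^2 + 6t) = -3t^2.
N(1) = -3.

-3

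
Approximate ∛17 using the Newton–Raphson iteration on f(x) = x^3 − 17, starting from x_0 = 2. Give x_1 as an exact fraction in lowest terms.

11/4

f'(x) = 3x^2.
f(2) = −9, f'(2) = 12, so x_1 = 2 − (−9)/12 = 11/4.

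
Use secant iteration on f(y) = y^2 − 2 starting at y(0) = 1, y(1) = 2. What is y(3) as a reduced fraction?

f(1) = −1, f(2) = 2. y(2) = 2 − 2·(2 − 1)/(2 − (−1)) = 4/3.
f(2) = 2, f(4/3) = −2/9. y(3) = (4/3) − (−2/9)·((4/3) − 2)/((−2/9) − 2) = 7/5.

7/5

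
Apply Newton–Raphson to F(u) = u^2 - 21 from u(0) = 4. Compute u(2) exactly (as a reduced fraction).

F'(u) = 2u.
F(4) = -5, F'(4) = 8, so u(1) = 4 - (-5)/8 = 37/8.
F(37/8) = 25/64, F'(37/8) = 37/4, so u(2) = (37/8) - (25/64)/(37/4) = 2713/592.

2713/592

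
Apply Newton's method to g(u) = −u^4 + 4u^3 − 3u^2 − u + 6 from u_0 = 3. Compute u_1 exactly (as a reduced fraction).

60/19

g'(u) = −4u^3 + 12u^2 − 6u − 1.
g(3) = 3, g'(3) = −19, so u_1 = 3 − 3/(−19) = 60/19.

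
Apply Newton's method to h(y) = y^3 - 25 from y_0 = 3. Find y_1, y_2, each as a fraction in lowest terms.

y_1 = 79/27, y_2 = 1478153/505521

h'(y) = 3y^2.
h(3) = 2, h'(3) = 27, so y_1 = 3 - 2/27 = 79/27.
h(79/27) = 964/19683, h'(79/27) = 6241/243, so y_2 = (79/27) - (964/19683)/(6241/243) = 1478153/505521.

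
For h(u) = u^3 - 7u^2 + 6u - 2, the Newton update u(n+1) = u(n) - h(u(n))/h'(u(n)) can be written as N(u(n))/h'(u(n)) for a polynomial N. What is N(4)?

18

h'(u) = 3u^2 - 14u + 6.
N(u) = u·h'(u) - h(u) = u·(3u^2 - 14u + 6) - (u^3 - 7u^2 + 6u - 2) = 2u^3 - 7u^2 + 2.
N(4) = 18.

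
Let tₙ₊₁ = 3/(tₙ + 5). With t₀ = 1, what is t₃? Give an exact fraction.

33/61

t₁ = 3/(1 + 5) = 1/2.
t₂ = 3/(1/2 + 5) = 6/11.
t₃ = 3/(6/11 + 5) = 33/61.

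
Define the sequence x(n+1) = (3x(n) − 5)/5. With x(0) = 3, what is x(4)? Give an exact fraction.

−1117/625

x(1) = (3·3 − 5)/5 = 4/5.
x(2) = (3·(4/5) − 5)/5 = −13/25.
x(3) = (3·(−13/25) − 5)/5 = −164/125.
x(4) = (3·(−164/125) − 5)/5 = −1117/625.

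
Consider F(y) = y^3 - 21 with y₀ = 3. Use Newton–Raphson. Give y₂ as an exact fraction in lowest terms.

F'(y) = 3y^2.
F(3) = 6, F'(3) = 27, so y₁ = 3 - 6/27 = 25/9.
F(25/9) = 316/729, F'(25/9) = 625/27, so y₂ = (25/9) - (316/729)/(625/27) = 46559/16875.

46559/16875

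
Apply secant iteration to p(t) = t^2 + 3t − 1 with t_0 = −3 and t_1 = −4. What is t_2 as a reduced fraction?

−13/4

p(−3) = −1, p(−4) = 3. t_2 = (−4) − 3·((−4) − (−3))/(3 − (−1)) = −13/4.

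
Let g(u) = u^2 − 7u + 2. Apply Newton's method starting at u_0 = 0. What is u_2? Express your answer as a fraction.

g'(u) = 2u − 7.
g(0) = 2, g'(0) = −7, so u_1 = 0 − 2/(−7) = 2/7.
g(2/7) = 4/49, g'(2/7) = −45/7, so u_2 = (2/7) − (4/49)/(−45/7) = 94/315.

94/315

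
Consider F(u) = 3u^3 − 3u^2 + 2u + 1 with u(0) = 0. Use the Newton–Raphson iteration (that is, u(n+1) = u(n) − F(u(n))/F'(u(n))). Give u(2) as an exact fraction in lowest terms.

−10/29

F'(u) = 9u^2 − 6u + 2.
F(0) = 1, F'(0) = 2, so u(1) = 0 − 1/2 = −1/2.
F(−1/2) = −9/8, F'(−1/2) = 29/4, so u(2) = (−1/2) − (−9/8)/(29/4) = −10/29.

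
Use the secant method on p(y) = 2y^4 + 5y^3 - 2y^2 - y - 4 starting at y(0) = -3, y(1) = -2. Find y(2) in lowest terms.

p(-3) = 8, p(-2) = -18. y(2) = (-2) - (-18)·((-2) - (-3))/((-18) - 8) = -35/13.

-35/13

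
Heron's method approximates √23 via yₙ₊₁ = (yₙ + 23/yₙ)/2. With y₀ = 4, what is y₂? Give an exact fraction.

2993/624

y₁ = (4 + 23/4)/2 = 39/8.
y₂ = (39/8 + 23/(39/8))/2 = 2993/624.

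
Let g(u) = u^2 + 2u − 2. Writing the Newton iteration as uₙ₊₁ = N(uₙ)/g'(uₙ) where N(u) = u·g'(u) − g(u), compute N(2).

g'(u) = 2u + 2.
N(u) = u·g'(u) − g(u) = u·(2u + 2) − (u^2 + 2u − 2) = u^2 + 2.
N(2) = 6.

6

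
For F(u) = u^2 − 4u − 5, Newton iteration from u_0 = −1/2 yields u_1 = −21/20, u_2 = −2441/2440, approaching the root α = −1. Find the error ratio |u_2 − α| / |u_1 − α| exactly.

1/122

u_1 − α = −21/20 − (−1) = −21/20 + 1 = −1/20, so |u_1 − α| = 1/20.
u_2 − α = −2441/2440 − (−1) = −2441/2440 + 1 = −1/2440, so |u_2 − α| = 1/2440.
Ratio = (1/2440) / (1/20) = 1/122.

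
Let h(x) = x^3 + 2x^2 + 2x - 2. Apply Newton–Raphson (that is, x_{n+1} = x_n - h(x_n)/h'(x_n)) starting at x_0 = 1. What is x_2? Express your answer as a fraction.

47/81

h'(x) = 3x^2 + 4x + 2.
h(1) = 3, h'(1) = 9, so x_1 = 1 - 3/9 = 2/3.
h(2/3) = 14/27, h'(2/3) = 6, so x_2 = (2/3) - (14/27)/6 = 47/81.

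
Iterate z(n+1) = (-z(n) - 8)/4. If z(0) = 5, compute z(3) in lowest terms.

z(1) = (-5 - 8)/4 = -13/4.
z(2) = (-(-13/4) - 8)/4 = -19/16.
z(3) = (-(-19/16) - 8)/4 = -109/64.

-109/64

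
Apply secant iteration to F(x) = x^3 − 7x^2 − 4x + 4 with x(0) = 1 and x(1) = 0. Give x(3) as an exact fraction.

50/83

F(1) = −6, F(0) = 4. x(2) = 0 − 4·(0 − 1)/(4 − (−6)) = 2/5.
F(0) = 4, F(2/5) = 168/125. x(3) = (2/5) − (168/125)·((2/5) − 0)/((168/125) − 4) = 50/83.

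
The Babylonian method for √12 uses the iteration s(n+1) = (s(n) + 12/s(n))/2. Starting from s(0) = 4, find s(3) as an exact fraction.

18817/5432

s(1) = (4 + 12/4)/2 = 7/2.
s(2) = (7/2 + 12/(7/2))/2 = 97/28.
s(3) = (97/28 + 12/(97/28))/2 = 18817/5432.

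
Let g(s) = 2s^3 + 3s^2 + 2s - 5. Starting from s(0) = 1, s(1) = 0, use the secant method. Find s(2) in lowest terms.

g(1) = 2, g(0) = -5. s(2) = 0 - (-5)·(0 - 1)/((-5) - 2) = 5/7.

5/7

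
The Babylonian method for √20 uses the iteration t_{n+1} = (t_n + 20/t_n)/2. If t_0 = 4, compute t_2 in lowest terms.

161/36

t_1 = (4 + 20/4)/2 = 9/2.
t_2 = (9/2 + 20/(9/2))/2 = 161/36.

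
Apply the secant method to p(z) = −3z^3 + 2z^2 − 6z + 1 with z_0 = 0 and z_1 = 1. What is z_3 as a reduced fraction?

p(0) = 1, p(1) = −6. z_2 = 1 − (−6)·(1 − 0)/((−6) − 1) = 1/7.
p(1) = −6, p(1/7) = 60/343. z_3 = (1/7) − (60/343)·((1/7) − 1)/((60/343) − (−6)) = 59/353.

59/353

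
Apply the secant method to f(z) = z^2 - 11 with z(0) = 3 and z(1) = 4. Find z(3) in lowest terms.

f(3) = -2, f(4) = 5. z(2) = 4 - 5·(4 - 3)/(5 - (-2)) = 23/7.
f(4) = 5, f(23/7) = -10/49. z(3) = (23/7) - (-10/49)·((23/7) - 4)/((-10/49) - 5) = 169/51.

169/51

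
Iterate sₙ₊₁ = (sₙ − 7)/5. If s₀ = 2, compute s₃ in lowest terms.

s₁ = (2 − 7)/5 = −1.
s₂ = ((−1) − 7)/5 = −8/5.
s₃ = ((−8/5) − 7)/5 = −43/25.

−43/25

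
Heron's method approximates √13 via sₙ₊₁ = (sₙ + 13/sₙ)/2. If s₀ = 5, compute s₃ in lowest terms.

117487/32585

s₁ = (5 + 13/5)/2 = 19/5.
s₂ = (19/5 + 13/(19/5))/2 = 343/95.
s₃ = (343/95 + 13/(343/95))/2 = 117487/32585.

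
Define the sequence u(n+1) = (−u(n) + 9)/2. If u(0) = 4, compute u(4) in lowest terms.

u(1) = (−4 + 9)/2 = 5/2.
u(2) = (−(5/2) + 9)/2 = 13/4.
u(3) = (−(13/4) + 9)/2 = 23/8.
u(4) = (−(23/8) + 9)/2 = 49/16.

49/16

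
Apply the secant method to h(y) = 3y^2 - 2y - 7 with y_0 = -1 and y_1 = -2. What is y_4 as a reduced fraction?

-7912/6431

h(-1) = -2, h(-2) = 9. y_2 = (-2) - 9·((-2) - (-1))/(9 - (-2)) = -13/11.
h(-2) = 9, h(-13/11) = -54/121. y_3 = (-13/11) - (-54/121)·((-13/11) - (-2))/((-54/121) - 9) = -155/127.
h(-13/11) = -54/121, h(-155/127) = -1458/16129. y_4 = (-155/127) - (-1458/16129)·((-155/127) - (-13/11))/((-1458/16129) - (-54/121)) = -7912/6431.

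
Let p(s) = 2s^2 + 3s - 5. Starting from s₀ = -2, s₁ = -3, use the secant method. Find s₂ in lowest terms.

p(-2) = -3, p(-3) = 4. s₂ = (-3) - 4·((-3) - (-2))/(4 - (-3)) = -17/7.

-17/7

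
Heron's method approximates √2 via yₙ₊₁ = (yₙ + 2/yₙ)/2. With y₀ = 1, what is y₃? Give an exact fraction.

577/408

y₁ = (1 + 2/1)/2 = 3/2.
y₂ = (3/2 + 2/(3/2))/2 = 17/12.
y₃ = (17/12 + 2/(17/12))/2 = 577/408.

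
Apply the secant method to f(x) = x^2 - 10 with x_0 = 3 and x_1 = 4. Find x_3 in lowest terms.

79/25

f(3) = -1, f(4) = 6. x_2 = 4 - 6·(4 - 3)/(6 - (-1)) = 22/7.
f(4) = 6, f(22/7) = -6/49. x_3 = (22/7) - (-6/49)·((22/7) - 4)/((-6/49) - 6) = 79/25.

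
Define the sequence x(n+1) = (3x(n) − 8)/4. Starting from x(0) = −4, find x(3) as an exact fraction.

−101/16

x(1) = (3·(−4) − 8)/4 = −5.
x(2) = (3·(−5) − 8)/4 = −23/4.
x(3) = (3·(−23/4) − 8)/4 = −101/16.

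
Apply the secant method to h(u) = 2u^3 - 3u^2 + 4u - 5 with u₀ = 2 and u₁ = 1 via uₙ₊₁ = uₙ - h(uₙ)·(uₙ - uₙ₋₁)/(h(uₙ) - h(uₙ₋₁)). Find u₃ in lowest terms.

h(2) = 7, h(1) = -2. u₂ = 1 - (-2)·(1 - 2)/((-2) - 7) = 11/9.
h(1) = -2, h(11/9) = -686/729. u₃ = (11/9) - (-686/729)·((11/9) - 1)/((-686/729) - (-2)) = 274/193.

274/193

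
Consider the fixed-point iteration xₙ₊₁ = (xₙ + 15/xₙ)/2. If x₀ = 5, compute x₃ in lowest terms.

x₁ = (5 + 15/5)/2 = 4.
x₂ = (4 + 15/4)/2 = 31/8.
x₃ = (31/8 + 15/(31/8))/2 = 1921/496.

1921/496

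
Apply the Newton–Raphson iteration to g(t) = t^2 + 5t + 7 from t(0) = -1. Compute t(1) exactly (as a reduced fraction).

-2

g'(t) = 2t + 5.
g(-1) = 3, g'(-1) = 3, so t(1) = (-1) - 3/3 = -2.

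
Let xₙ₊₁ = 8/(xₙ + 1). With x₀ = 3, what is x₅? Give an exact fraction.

x₁ = 8/(3 + 1) = 2.
x₂ = 8/(2 + 1) = 8/3.
x₃ = 8/(8/3 + 1) = 24/11.
x₄ = 8/(24/11 + 1) = 88/35.
x₅ = 8/(88/35 + 1) = 280/123.

280/123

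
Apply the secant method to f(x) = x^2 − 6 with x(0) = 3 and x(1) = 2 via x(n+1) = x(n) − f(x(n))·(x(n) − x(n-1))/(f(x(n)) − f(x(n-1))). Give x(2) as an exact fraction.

f(3) = 3, f(2) = −2. x(2) = 2 − (−2)·(2 − 3)/((−2) − 3) = 12/5.

12/5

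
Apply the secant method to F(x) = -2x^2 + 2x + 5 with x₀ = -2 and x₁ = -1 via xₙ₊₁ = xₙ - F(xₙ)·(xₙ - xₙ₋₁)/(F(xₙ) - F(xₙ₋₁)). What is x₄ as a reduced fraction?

-761/657

F(-2) = -7, F(-1) = 1. x₂ = (-1) - 1·((-1) - (-2))/(1 - (-7)) = -9/8.
F(-1) = 1, F(-9/8) = 7/32. x₃ = (-9/8) - (7/32)·((-9/8) - (-1))/((7/32) - 1) = -29/25.
F(-9/8) = 7/32, F(-29/25) = -7/625. x₄ = (-29/25) - (-7/625)·((-29/25) - (-9/8))/((-7/625) - (7/32)) = -761/657.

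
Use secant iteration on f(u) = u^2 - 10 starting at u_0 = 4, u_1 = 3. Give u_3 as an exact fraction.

136/43

f(4) = 6, f(3) = -1. u_2 = 3 - (-1)·(3 - 4)/((-1) - 6) = 22/7.
f(3) = -1, f(22/7) = -6/49. u_3 = (22/7) - (-6/49)·((22/7) - 3)/((-6/49) - (-1)) = 136/43.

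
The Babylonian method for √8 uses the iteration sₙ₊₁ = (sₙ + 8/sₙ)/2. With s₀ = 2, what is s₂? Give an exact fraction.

s₁ = (2 + 8/2)/2 = 3.
s₂ = (3 + 8/3)/2 = 17/6.

17/6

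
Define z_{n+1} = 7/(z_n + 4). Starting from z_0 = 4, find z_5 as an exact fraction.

7847/5968

z_1 = 7/(4 + 4) = 7/8.
z_2 = 7/(7/8 + 4) = 56/39.
z_3 = 7/(56/39 + 4) = 273/212.
z_4 = 7/(273/212 + 4) = 1484/1121.
z_5 = 7/(1484/1121 + 4) = 7847/5968.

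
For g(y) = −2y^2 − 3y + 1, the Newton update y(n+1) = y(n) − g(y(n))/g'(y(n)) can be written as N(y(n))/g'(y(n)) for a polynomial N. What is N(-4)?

−33

g'(y) = −4y − 3.
N(y) = y·g'(y) − g(y) = y·(−4y − 3) − (−2y^2 − 3y + 1) = −2y^2 − 1.
N(-4) = −33.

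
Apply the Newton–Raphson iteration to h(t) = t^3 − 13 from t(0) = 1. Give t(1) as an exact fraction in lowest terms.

5

h'(t) = 3t^2.
h(1) = −12, h'(1) = 3, so t(1) = 1 − (−12)/3 = 5.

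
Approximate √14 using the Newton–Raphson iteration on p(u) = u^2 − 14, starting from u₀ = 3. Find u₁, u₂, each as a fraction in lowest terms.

p'(u) = 2u.
p(3) = −5, p'(3) = 6, so u₁ = 3 − (−5)/6 = 23/6.
p(23/6) = 25/36, p'(23/6) = 23/3, so u₂ = (23/6) − (25/36)/(23/3) = 1033/276.

u₁ = 23/6, u₂ = 1033/276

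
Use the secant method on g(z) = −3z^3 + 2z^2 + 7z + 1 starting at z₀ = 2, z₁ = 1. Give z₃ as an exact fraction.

859/411

g(2) = −1, g(1) = 7. z₂ = 1 − 7·(1 − 2)/(7 − (−1)) = 15/8.
g(1) = 7, g(15/8) = 707/512. z₃ = (15/8) − (707/512)·((15/8) − 1)/((707/512) − 7) = 859/411.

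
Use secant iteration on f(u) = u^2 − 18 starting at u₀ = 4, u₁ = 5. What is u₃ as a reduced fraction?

f(4) = −2, f(5) = 7. u₂ = 5 − 7·(5 − 4)/(7 − (−2)) = 38/9.
f(5) = 7, f(38/9) = −14/81. u₃ = (38/9) − (−14/81)·((38/9) − 5)/((−14/81) − 7) = 352/83.

352/83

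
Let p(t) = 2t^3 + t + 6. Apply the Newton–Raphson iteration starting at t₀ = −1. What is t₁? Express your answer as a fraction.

p'(t) = 6t^2 + 1.
p(−1) = 3, p'(−1) = 7, so t₁ = (−1) − 3/7 = −10/7.

−10/7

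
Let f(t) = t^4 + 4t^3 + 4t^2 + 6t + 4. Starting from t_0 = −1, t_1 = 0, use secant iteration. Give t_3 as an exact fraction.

−250/303

f(−1) = −1, f(0) = 4. t_2 = 0 − 4·(0 − (−1))/(4 − (−1)) = −4/5.
f(0) = 4, f(−4/5) = 76/625. t_3 = (−4/5) − (76/625)·((−4/5) − 0)/((76/625) − 4) = −250/303.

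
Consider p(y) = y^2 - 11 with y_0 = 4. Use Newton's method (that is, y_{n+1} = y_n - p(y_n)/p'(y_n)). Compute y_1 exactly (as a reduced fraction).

27/8

p'(y) = 2y.
p(4) = 5, p'(4) = 8, so y_1 = 4 - 5/8 = 27/8.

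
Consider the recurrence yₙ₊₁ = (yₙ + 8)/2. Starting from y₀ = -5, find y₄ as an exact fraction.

115/16

y₁ = ((-5) + 8)/2 = 3/2.
y₂ = ((3/2) + 8)/2 = 19/4.
y₃ = ((19/4) + 8)/2 = 51/8.
y₄ = ((51/8) + 8)/2 = 115/16.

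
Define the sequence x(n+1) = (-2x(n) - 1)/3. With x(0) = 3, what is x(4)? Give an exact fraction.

35/81

x(1) = (-2·3 - 1)/3 = -7/3.
x(2) = (-2·(-7/3) - 1)/3 = 11/9.
x(3) = (-2·(11/9) - 1)/3 = -31/27.
x(4) = (-2·(-31/27) - 1)/3 = 35/81.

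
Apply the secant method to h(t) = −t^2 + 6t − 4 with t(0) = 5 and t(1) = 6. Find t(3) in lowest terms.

h(5) = 1, h(6) = −4. t(2) = 6 − (−4)·(6 − 5)/((−4) − 1) = 26/5.
h(6) = −4, h(26/5) = 4/25. t(3) = (26/5) − (4/25)·((26/5) − 6)/((4/25) − (−4)) = 68/13.

68/13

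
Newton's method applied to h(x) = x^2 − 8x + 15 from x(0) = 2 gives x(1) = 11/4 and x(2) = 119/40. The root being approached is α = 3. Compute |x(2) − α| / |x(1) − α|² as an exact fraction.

2/5

x(1) − α = 11/4 − 3 = −1/4, so |x(1) − α| = 1/4.
x(2) − α = 119/40 − 3 = −1/40, so |x(2) − α| = 1/40.
|x(1) − α|² = 1/16.
Ratio = (1/40) / (1/16) = 2/5.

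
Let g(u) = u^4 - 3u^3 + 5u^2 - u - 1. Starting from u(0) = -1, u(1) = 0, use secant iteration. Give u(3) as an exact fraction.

g(-1) = 9, g(0) = -1. u(2) = 0 - (-1)·(0 - (-1))/((-1) - 9) = -1/10.
g(0) = -1, g(-1/10) = -8469/10000. u(3) = (-1/10) - (-8469/10000)·((-1/10) - 0)/((-8469/10000) - (-1)) = -1000/1531.

-1000/1531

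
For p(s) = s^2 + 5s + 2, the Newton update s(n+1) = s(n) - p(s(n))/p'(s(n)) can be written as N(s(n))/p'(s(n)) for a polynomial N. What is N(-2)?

p'(s) = 2s + 5.
N(s) = s·p'(s) - p(s) = s·(2s + 5) - (s^2 + 5s + 2) = s^2 - 2.
N(-2) = 2.

2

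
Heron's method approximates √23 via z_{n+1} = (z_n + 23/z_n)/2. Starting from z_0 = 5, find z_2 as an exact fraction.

1151/240

z_1 = (5 + 23/5)/2 = 24/5.
z_2 = (24/5 + 23/(24/5))/2 = 1151/240.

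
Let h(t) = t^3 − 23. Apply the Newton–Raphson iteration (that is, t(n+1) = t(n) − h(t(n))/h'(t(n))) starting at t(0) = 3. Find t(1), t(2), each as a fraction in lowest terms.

h'(t) = 3t^2.
h(3) = 4, h'(3) = 27, so t(1) = 3 − 4/27 = 77/27.
h(77/27) = 3824/19683, h'(77/27) = 5929/243, so t(2) = (77/27) − (3824/19683)/(5929/243) = 1365775/480249.

t(1) = 77/27, t(2) = 1365775/480249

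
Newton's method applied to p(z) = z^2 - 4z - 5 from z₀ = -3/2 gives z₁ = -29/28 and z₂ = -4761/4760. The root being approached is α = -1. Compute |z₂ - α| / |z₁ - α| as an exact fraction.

1/170

z₁ - α = -29/28 - (-1) = -29/28 + 1 = -1/28, so |z₁ - α| = 1/28.
z₂ - α = -4761/4760 - (-1) = -4761/4760 + 1 = -1/4760, so |z₂ - α| = 1/4760.
Ratio = (1/4760) / (1/28) = 1/170.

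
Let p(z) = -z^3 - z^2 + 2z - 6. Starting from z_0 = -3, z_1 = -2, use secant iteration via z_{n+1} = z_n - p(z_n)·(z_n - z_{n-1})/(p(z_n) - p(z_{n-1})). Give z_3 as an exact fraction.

-94/35

p(-3) = 6, p(-2) = -6. z_2 = (-2) - (-6)·((-2) - (-3))/((-6) - 6) = -5/2.
p(-2) = -6, p(-5/2) = -13/8. z_3 = (-5/2) - (-13/8)·((-5/2) - (-2))/((-13/8) - (-6)) = -94/35.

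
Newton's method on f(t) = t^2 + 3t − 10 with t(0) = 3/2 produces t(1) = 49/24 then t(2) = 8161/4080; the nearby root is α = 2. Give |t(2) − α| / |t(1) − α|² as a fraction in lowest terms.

12/85

t(1) − α = 49/24 − 2 = 1/24, so |t(1) − α| = 1/24.
t(2) − α = 8161/4080 − 2 = 1/4080, so |t(2) − α| = 1/4080.
|t(1) − α|² = 1/576.
Ratio = (1/4080) / (1/576) = 12/85.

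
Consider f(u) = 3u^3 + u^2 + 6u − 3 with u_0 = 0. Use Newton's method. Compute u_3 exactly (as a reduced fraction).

f'(u) = 9u^2 + 2u + 6.
f(0) = −3, f'(0) = 6, so u_1 = 0 − (−3)/6 = 1/2.
f(1/2) = 5/8, f'(1/2) = 37/4, so u_2 = (1/2) − (5/8)/(37/4) = 16/37.
f(16/37) = 1225/50653, f'(16/37) = 11702/1369, so u_3 = (16/37) − (1225/50653)/(11702/1369) = 186007/432974.

186007/432974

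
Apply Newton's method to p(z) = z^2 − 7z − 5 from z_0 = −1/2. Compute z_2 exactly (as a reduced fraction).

p'(z) = 2z − 7.
p(−1/2) = −5/4, p'(−1/2) = −8, so z_1 = (−1/2) − (−5/4)/(−8) = −21/32.
p(−21/32) = 25/1024, p'(−21/32) = −133/16, so z_2 = (−21/32) − (25/1024)/(−133/16) = −5561/8512.

−5561/8512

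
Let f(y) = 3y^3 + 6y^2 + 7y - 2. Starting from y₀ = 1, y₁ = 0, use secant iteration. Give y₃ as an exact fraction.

f(1) = 14, f(0) = -2. y₂ = 0 - (-2)·(0 - 1)/((-2) - 14) = 1/8.
f(0) = -2, f(1/8) = -525/512. y₃ = (1/8) - (-525/512)·((1/8) - 0)/((-525/512) - (-2)) = 128/499.

128/499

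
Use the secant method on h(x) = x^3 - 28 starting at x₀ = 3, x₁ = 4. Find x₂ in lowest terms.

h(3) = -1, h(4) = 36. x₂ = 4 - 36·(4 - 3)/(36 - (-1)) = 112/37.

112/37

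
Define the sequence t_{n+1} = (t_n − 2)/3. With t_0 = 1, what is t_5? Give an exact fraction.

t_1 = (1 − 2)/3 = −1/3.
t_2 = ((−1/3) − 2)/3 = −7/9.
t_3 = ((−7/9) − 2)/3 = −25/27.
t_4 = ((−25/27) − 2)/3 = −79/81.
t_5 = ((−79/81) − 2)/3 = −241/243.

−241/243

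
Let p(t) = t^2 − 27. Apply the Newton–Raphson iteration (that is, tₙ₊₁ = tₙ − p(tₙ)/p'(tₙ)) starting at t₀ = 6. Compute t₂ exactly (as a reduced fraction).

p'(t) = 2t.
p(6) = 9, p'(6) = 12, so t₁ = 6 − 9/12 = 21/4.
p(21/4) = 9/16, p'(21/4) = 21/2, so t₂ = (21/4) − (9/16)/(21/2) = 291/56.

291/56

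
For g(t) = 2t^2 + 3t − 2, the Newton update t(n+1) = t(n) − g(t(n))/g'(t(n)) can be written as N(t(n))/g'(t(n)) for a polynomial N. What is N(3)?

20

g'(t) = 4t + 3.
N(t) = t·g'(t) − g(t) = t·(4t + 3) − (2t^2 + 3t − 2) = 2t^2 + 2.
N(3) = 20.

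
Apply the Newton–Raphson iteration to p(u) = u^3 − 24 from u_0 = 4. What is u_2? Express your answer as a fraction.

p'(u) = 3u^2.
p(4) = 40, p'(4) = 48, so u_1 = 4 − 40/48 = 19/6.
p(19/6) = 1675/216, p'(19/6) = 361/12, so u_2 = (19/6) − (1675/216)/(361/12) = 9451/3249.

9451/3249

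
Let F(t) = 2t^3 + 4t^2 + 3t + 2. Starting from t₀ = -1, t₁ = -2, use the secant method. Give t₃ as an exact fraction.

-194/147

F(-1) = 1, F(-2) = -4. t₂ = (-2) - (-4)·((-2) - (-1))/((-4) - 1) = -6/5.
F(-2) = -4, F(-6/5) = 88/125. t₃ = (-6/5) - (88/125)·((-6/5) - (-2))/((88/125) - (-4)) = -194/147.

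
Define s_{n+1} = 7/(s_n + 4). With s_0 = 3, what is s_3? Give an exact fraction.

35/27

s_1 = 7/(3 + 4) = 1.
s_2 = 7/(1 + 4) = 7/5.
s_3 = 7/(7/5 + 4) = 35/27.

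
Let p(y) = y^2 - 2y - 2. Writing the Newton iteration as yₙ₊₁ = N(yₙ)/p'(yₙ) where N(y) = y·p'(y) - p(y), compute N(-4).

p'(y) = 2y - 2.
N(y) = y·p'(y) - p(y) = y·(2y - 2) - (y^2 - 2y - 2) = y^2 + 2.
N(-4) = 18.

18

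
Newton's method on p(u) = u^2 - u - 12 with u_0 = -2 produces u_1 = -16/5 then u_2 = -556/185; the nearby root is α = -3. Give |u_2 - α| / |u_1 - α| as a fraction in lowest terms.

1/37

u_1 - α = -16/5 - (-3) = -16/5 + 3 = -1/5, so |u_1 - α| = 1/5.
u_2 - α = -556/185 - (-3) = -556/185 + 3 = -1/185, so |u_2 - α| = 1/185.
Ratio = (1/185) / (1/5) = 1/37.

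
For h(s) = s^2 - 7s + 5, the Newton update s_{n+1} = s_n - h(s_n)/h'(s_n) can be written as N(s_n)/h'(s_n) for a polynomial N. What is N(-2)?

-1

h'(s) = 2s - 7.
N(s) = s·h'(s) - h(s) = s·(2s - 7) - (s^2 - 7s + 5) = s^2 - 5.
N(-2) = -1.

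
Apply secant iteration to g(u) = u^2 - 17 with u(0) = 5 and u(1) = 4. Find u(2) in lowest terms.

37/9

g(5) = 8, g(4) = -1. u(2) = 4 - (-1)·(4 - 5)/((-1) - 8) = 37/9.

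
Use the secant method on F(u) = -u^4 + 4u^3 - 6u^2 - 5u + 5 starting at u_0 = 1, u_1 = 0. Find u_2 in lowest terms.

5/8

F(1) = -3, F(0) = 5. u_2 = 0 - 5·(0 - 1)/(5 - (-3)) = 5/8.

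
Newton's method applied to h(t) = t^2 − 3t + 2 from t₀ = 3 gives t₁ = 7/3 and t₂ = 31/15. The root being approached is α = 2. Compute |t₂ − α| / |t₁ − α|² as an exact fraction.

t₁ − α = 7/3 − 2 = 1/3, so |t₁ − α| = 1/3.
t₂ − α = 31/15 − 2 = 1/15, so |t₂ − α| = 1/15.
|t₁ − α|² = 1/9.
Ratio = (1/15) / (1/9) = 3/5.

3/5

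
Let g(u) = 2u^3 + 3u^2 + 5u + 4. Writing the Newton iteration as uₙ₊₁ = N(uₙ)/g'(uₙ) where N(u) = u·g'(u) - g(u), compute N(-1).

g'(u) = 6u^2 + 6u + 5.
N(u) = u·g'(u) - g(u) = u·(6u^2 + 6u + 5) - (2u^3 + 3u^2 + 5u + 4) = 4u^3 + 3u^2 - 4.
N(-1) = -5.

-5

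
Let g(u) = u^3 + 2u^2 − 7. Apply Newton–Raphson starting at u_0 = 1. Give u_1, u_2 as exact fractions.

g'(u) = 3u^2 + 4u.
g(1) = −4, g'(1) = 7, so u_1 = 1 − (−4)/7 = 11/7.
g(11/7) = 624/343, g'(11/7) = 671/49, so u_2 = (11/7) − (624/343)/(671/49) = 6757/4697.

u_1 = 11/7, u_2 = 6757/4697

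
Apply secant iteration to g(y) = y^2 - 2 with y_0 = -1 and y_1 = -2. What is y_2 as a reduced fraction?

g(-1) = -1, g(-2) = 2. y_2 = (-2) - 2·((-2) - (-1))/(2 - (-1)) = -4/3.

-4/3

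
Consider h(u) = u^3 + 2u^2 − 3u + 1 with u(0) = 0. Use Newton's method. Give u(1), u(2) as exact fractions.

h'(u) = 3u^2 + 4u − 3.
h(0) = 1, h'(0) = −3, so u(1) = 0 − 1/(−3) = 1/3.
h(1/3) = 7/27, h'(1/3) = −4/3, so u(2) = (1/3) − (7/27)/(−4/3) = 19/36.

u(1) = 1/3, u(2) = 19/36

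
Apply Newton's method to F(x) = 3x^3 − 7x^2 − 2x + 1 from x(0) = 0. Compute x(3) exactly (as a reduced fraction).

1367/5022

F'(x) = 9x^2 − 14x − 2.
F(0) = 1, F'(0) = −2, so x(1) = 0 − 1/(−2) = 1/2.
F(1/2) = −11/8, F'(1/2) = −27/4, so x(2) = (1/2) − (−11/8)/(−27/4) = 8/27.
F(8/27) = −847/6561, F'(8/27) = −434/81, so x(3) = (8/27) − (−847/6561)/(−434/81) = 1367/5022.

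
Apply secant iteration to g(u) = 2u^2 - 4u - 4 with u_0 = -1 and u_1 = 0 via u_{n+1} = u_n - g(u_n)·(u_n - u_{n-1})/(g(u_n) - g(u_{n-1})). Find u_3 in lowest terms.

-3/4

g(-1) = 2, g(0) = -4. u_2 = 0 - (-4)·(0 - (-1))/((-4) - 2) = -2/3.
g(0) = -4, g(-2/3) = -4/9. u_3 = (-2/3) - (-4/9)·((-2/3) - 0)/((-4/9) - (-4)) = -3/4.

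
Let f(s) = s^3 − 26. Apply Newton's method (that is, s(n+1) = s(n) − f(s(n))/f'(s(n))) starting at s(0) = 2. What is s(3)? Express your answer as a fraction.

f'(s) = 3s^2.
f(2) = −18, f'(2) = 12, so s(1) = 2 − (−18)/12 = 7/2.
f(7/2) = 135/8, f'(7/2) = 147/4, so s(2) = (7/2) − (135/8)/(147/4) = 149/49.
f(149/49) = 249075/117649, f'(149/49) = 66603/2401, so s(3) = (149/49) − (249075/117649)/(66603/2401) = 3224924/1087849.

3224924/1087849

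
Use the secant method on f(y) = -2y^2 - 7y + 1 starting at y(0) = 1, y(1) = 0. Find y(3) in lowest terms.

f(1) = -8, f(0) = 1. y(2) = 0 - 1·(0 - 1)/(1 - (-8)) = 1/9.
f(0) = 1, f(1/9) = 16/81. y(3) = (1/9) - (16/81)·((1/9) - 0)/((16/81) - 1) = 9/65.

9/65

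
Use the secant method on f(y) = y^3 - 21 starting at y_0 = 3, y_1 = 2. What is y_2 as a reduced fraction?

f(3) = 6, f(2) = -13. y_2 = 2 - (-13)·(2 - 3)/((-13) - 6) = 51/19.

51/19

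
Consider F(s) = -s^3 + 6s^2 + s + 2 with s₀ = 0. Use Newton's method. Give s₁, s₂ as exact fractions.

s₁ = -2, s₂ = -38/35

F'(s) = -3s^2 + 12s + 1.
F(0) = 2, F'(0) = 1, so s₁ = 0 - 2/1 = -2.
F(-2) = 32, F'(-2) = -35, so s₂ = (-2) - 32/(-35) = -38/35.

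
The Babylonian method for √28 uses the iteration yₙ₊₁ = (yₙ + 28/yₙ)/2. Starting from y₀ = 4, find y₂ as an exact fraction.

y₁ = (4 + 28/4)/2 = 11/2.
y₂ = (11/2 + 28/(11/2))/2 = 233/44.

233/44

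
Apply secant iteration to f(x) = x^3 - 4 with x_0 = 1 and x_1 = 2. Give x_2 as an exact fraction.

f(1) = -3, f(2) = 4. x_2 = 2 - 4·(2 - 1)/(4 - (-3)) = 10/7.

10/7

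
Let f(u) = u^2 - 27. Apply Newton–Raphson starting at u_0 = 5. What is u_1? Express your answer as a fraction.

f'(u) = 2u.
f(5) = -2, f'(5) = 10, so u_1 = 5 - (-2)/10 = 26/5.

26/5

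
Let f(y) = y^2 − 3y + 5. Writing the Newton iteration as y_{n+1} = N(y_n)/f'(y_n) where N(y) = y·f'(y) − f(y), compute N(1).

−4

f'(y) = 2y − 3.
N(y) = y·f'(y) − f(y) = y·(2y − 3) − (y^2 − 3y + 5) = y^2 − 5.
N(1) = −4.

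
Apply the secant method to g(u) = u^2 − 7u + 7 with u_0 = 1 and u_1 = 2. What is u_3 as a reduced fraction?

6/5

g(1) = 1, g(2) = −3. u_2 = 2 − (−3)·(2 − 1)/((−3) − 1) = 5/4.
g(2) = −3, g(5/4) = −3/16. u_3 = (5/4) − (−3/16)·((5/4) − 2)/((−3/16) − (−3)) = 6/5.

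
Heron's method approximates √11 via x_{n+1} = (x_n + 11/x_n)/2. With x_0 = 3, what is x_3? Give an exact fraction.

x_1 = (3 + 11/3)/2 = 10/3.
x_2 = (10/3 + 11/(10/3))/2 = 199/60.
x_3 = (199/60 + 11/(199/60))/2 = 79201/23880.

79201/23880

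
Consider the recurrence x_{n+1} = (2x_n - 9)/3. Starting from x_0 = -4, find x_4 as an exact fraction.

-649/81

x_1 = (2·(-4) - 9)/3 = -17/3.
x_2 = (2·(-17/3) - 9)/3 = -61/9.
x_3 = (2·(-61/9) - 9)/3 = -203/27.
x_4 = (2·(-203/27) - 9)/3 = -649/81.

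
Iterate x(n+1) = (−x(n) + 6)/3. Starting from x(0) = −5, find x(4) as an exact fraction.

115/81

x(1) = (−(−5) + 6)/3 = 11/3.
x(2) = (−(11/3) + 6)/3 = 7/9.
x(3) = (−(7/9) + 6)/3 = 47/27.
x(4) = (−(47/27) + 6)/3 = 115/81.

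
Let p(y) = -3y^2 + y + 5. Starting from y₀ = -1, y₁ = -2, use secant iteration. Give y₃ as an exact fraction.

-116/103

p(-1) = 1, p(-2) = -9. y₂ = (-2) - (-9)·((-2) - (-1))/((-9) - 1) = -11/10.
p(-2) = -9, p(-11/10) = 27/100. y₃ = (-11/10) - (27/100)·((-11/10) - (-2))/((27/100) - (-9)) = -116/103.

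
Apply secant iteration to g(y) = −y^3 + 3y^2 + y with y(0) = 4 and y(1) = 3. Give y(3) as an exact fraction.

g(4) = −12, g(3) = 3. y(2) = 3 − 3·(3 − 4)/(3 − (−12)) = 16/5.
g(3) = 3, g(16/5) = 144/125. y(3) = (16/5) − (144/125)·((16/5) − 3)/((144/125) − 3) = 256/77.

256/77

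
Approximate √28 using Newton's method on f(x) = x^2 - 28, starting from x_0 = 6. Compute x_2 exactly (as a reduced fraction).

127/24

f'(x) = 2x.
f(6) = 8, f'(6) = 12, so x_1 = 6 - 8/12 = 16/3.
f(16/3) = 4/9, f'(16/3) = 32/3, so x_2 = (16/3) - (4/9)/(32/3) = 127/24.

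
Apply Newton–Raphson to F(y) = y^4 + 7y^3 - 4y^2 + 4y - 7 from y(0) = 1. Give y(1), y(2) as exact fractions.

y(1) = 20/21, y(2) = 1162589/1224188

F'(y) = 4y^3 + 21y^2 - 8y + 4.
F(1) = 1, F'(1) = 21, so y(1) = 1 - 1/21 = 20/21.
F(20/21) = 9913/194481, F'(20/21) = 174884/9261, so y(2) = (20/21) - (9913/194481)/(174884/9261) = 1162589/1224188.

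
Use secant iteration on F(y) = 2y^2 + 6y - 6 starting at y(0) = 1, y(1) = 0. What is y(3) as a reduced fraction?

F(1) = 2, F(0) = -6. y(2) = 0 - (-6)·(0 - 1)/((-6) - 2) = 3/4.
F(0) = -6, F(3/4) = -3/8. y(3) = (3/4) - (-3/8)·((3/4) - 0)/((-3/8) - (-6)) = 4/5.

4/5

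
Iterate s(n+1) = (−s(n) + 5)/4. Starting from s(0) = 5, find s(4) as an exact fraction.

65/64

s(1) = (−5 + 5)/4 = 0.
s(2) = (−0 + 5)/4 = 5/4.
s(3) = (−(5/4) + 5)/4 = 15/16.
s(4) = (−(15/16) + 5)/4 = 65/64.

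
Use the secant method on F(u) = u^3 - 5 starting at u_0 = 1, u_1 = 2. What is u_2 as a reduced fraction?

F(1) = -4, F(2) = 3. u_2 = 2 - 3·(2 - 1)/(3 - (-4)) = 11/7.

11/7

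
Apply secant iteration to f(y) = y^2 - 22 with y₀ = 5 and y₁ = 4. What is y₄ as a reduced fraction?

f(5) = 3, f(4) = -6. y₂ = 4 - (-6)·(4 - 5)/((-6) - 3) = 14/3.
f(4) = -6, f(14/3) = -2/9. y₃ = (14/3) - (-2/9)·((14/3) - 4)/((-2/9) - (-6)) = 61/13.
f(14/3) = -2/9, f(61/13) = 3/169. y₄ = (61/13) - (3/169)·((61/13) - (14/3))/((3/169) - (-2/9)) = 1712/365.

1712/365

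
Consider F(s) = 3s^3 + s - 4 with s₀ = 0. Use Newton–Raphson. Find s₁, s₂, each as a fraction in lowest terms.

F'(s) = 9s^2 + 1.
F(0) = -4, F'(0) = 1, so s₁ = 0 - (-4)/1 = 4.
F(4) = 192, F'(4) = 145, so s₂ = 4 - 192/145 = 388/145.

s₁ = 4, s₂ = 388/145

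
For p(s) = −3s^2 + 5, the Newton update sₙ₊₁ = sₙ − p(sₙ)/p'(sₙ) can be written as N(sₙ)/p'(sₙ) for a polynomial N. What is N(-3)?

p'(s) = −6s.
N(s) = s·p'(s) − p(s) = s·(−6s) − (−3s^2 + 5) = −3s^2 − 5.
N(-3) = −32.

−32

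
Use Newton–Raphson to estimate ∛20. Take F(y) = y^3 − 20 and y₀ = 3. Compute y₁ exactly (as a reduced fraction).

F'(y) = 3y^2.
F(3) = 7, F'(3) = 27, so y₁ = 3 − 7/27 = 74/27.

74/27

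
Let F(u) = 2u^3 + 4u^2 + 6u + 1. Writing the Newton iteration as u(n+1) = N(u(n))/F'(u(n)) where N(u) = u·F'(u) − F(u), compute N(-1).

F'(u) = 6u^2 + 8u + 6.
N(u) = u·F'(u) − F(u) = u·(6u^2 + 8u + 6) − (2u^3 + 4u^2 + 6u + 1) = 4u^3 + 4u^2 − 1.
N(-1) = −1.

−1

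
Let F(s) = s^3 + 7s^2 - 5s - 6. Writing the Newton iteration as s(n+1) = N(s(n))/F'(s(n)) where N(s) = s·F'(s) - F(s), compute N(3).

F'(s) = 3s^2 + 14s - 5.
N(s) = s·F'(s) - F(s) = s·(3s^2 + 14s - 5) - (s^3 + 7s^2 - 5s - 6) = 2s^3 + 7s^2 + 6.
N(3) = 123.

123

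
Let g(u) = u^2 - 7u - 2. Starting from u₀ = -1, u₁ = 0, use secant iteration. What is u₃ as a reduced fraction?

-8/29

g(-1) = 6, g(0) = -2. u₂ = 0 - (-2)·(0 - (-1))/((-2) - 6) = -1/4.
g(0) = -2, g(-1/4) = -3/16. u₃ = (-1/4) - (-3/16)·((-1/4) - 0)/((-3/16) - (-2)) = -8/29.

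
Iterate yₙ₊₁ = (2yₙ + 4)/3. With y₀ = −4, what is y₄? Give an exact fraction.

196/81

y₁ = (2·(−4) + 4)/3 = −4/3.
y₂ = (2·(−4/3) + 4)/3 = 4/9.
y₃ = (2·(4/9) + 4)/3 = 44/27.
y₄ = (2·(44/27) + 4)/3 = 196/81.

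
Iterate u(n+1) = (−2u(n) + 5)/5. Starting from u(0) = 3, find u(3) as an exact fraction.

u(1) = (−2·3 + 5)/5 = −1/5.
u(2) = (−2·(−1/5) + 5)/5 = 27/25.
u(3) = (−2·(27/25) + 5)/5 = 71/125.

71/125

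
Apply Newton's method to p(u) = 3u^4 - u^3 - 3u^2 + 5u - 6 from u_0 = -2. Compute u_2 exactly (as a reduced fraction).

-2311130/1473667

p'(u) = 12u^3 - 3u^2 - 6u + 5.
p(-2) = 28, p'(-2) = -91, so u_1 = (-2) - 28/(-91) = -22/13.
p(-22/13) = 182768/28561, p'(-22/13) = -113359/2197, so u_2 = (-22/13) - (182768/28561)/(-113359/2197) = -2311130/1473667.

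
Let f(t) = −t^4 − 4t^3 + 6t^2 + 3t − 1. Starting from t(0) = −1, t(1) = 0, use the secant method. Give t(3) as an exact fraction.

f(−1) = 5, f(0) = −1. t(2) = 0 − (−1)·(0 − (−1))/((−1) − 5) = −1/6.
f(0) = −1, f(−1/6) = −1705/1296. t(3) = (−1/6) − (−1705/1296)·((−1/6) − 0)/((−1705/1296) − (−1)) = 216/409.

216/409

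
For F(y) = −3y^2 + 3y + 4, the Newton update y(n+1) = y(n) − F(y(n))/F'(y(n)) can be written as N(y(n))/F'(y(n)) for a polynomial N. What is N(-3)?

F'(y) = −6y + 3.
N(y) = y·F'(y) − F(y) = y·(−6y + 3) − (−3y^2 + 3y + 4) = −3y^2 − 4.
N(-3) = −31.

−31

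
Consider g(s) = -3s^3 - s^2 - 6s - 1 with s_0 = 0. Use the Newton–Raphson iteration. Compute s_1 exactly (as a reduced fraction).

-1/6

g'(s) = -9s^2 - 2s - 6.
g(0) = -1, g'(0) = -6, so s_1 = 0 - (-1)/(-6) = -1/6.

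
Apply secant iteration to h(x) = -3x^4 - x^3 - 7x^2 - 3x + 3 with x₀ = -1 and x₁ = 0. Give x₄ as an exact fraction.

-192048/378721

h(-1) = -3, h(0) = 3. x₂ = 0 - 3·(0 - (-1))/(3 - (-3)) = -1/2.
h(0) = 3, h(-1/2) = 43/16. x₃ = (-1/2) - (43/16)·((-1/2) - 0)/((43/16) - 3) = -24/5.
h(-1/2) = 43/16, h(-24/5) = -1016133/625. x₄ = (-24/5) - (-1016133/625)·((-24/5) - (-1/2))/((-1016133/625) - (43/16)) = -192048/378721.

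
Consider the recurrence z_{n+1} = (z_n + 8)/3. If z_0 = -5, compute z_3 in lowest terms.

11/3

z_1 = ((-5) + 8)/3 = 1.
z_2 = (1 + 8)/3 = 3.
z_3 = (3 + 8)/3 = 11/3.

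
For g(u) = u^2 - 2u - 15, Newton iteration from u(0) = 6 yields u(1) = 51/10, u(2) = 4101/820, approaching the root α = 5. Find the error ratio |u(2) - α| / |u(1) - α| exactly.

1/82

u(1) - α = 51/10 - 5 = 1/10, so |u(1) - α| = 1/10.
u(2) - α = 4101/820 - 5 = 1/820, so |u(2) - α| = 1/820.
Ratio = (1/820) / (1/10) = 1/82.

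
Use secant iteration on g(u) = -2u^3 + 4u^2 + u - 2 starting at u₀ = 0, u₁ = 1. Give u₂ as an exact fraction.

g(0) = -2, g(1) = 1. u₂ = 1 - 1·(1 - 0)/(1 - (-2)) = 2/3.

2/3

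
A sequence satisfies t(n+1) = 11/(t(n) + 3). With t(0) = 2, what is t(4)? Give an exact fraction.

t(1) = 11/(2 + 3) = 11/5.
t(2) = 11/(11/5 + 3) = 55/26.
t(3) = 11/(55/26 + 3) = 286/133.
t(4) = 11/(286/133 + 3) = 1463/685.

1463/685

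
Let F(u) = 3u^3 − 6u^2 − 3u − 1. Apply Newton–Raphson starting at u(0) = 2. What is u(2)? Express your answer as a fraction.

20243/8046

F'(u) = 9u^2 − 12u − 3.
F(2) = −7, F'(2) = 9, so u(1) = 2 − (−7)/9 = 25/9.
F(25/9) = 2107/243, F'(25/9) = 298/9, so u(2) = (25/9) − (2107/243)/(298/9) = 20243/8046.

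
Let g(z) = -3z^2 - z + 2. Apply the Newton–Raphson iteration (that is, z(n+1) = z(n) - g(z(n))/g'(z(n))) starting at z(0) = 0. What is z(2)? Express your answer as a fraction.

g'(z) = -6z - 1.
g(0) = 2, g'(0) = -1, so z(1) = 0 - 2/(-1) = 2.
g(2) = -12, g'(2) = -13, so z(2) = 2 - (-12)/(-13) = 14/13.

14/13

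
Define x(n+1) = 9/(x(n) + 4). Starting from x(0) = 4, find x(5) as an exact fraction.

x(1) = 9/(4 + 4) = 9/8.
x(2) = 9/(9/8 + 4) = 72/41.
x(3) = 9/(72/41 + 4) = 369/236.
x(4) = 9/(369/236 + 4) = 2124/1313.
x(5) = 9/(2124/1313 + 4) = 11817/7376.

11817/7376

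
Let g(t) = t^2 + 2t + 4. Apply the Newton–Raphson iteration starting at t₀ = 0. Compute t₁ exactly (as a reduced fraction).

g'(t) = 2t + 2.
g(0) = 4, g'(0) = 2, so t₁ = 0 - 4/2 = -2.

-2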